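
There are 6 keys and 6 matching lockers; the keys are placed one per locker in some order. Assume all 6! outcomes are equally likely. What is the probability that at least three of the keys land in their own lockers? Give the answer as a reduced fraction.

7/90

Favorable outcomes: Σ_{i≥3} C(6,i)·!(6-i) = 20·2 + 15·1 + 6·0 + 1·1 = 56.
Total outcomes: 6! = 720.
Probability = 56/720 = 7/90.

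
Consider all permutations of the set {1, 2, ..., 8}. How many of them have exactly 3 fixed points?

Pick the 3 fixed positions: C(8,3) = 56 ways.
The remaining 5 must be deranged: !5 = 44.
Total: 56 × 44 = 2464.

2464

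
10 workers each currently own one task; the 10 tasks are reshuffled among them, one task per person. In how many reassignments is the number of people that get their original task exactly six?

1890

Choose which 6 of the 10 are fixed: C(10,6) = 210.
The other 4 form a derangement: !4 = 9.
Total: 210 × 9 = 1890.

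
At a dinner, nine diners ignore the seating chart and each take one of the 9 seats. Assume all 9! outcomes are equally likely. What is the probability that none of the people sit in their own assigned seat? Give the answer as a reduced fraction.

Favorable outcomes: !9 = 133496.
Total outcomes: 9! = 362880.
Probability = 133496/362880 = 16687/45360.

16687/45360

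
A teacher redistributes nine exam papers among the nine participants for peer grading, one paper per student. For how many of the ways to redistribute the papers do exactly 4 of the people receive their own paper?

5544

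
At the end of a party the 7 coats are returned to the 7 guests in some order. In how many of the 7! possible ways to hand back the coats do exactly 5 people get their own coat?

Choose which 5 of the 7 are fixed: C(7,5) = 21.
The remaining 2 must be deranged: !2 = 1.
Total: 21 × 1 = 21.

21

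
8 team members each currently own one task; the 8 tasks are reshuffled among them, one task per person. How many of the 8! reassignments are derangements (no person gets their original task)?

14833

The subfactorial !8 = [8!/e] (nearest integer).
8! = 40320, and 40320/e ≈ 14832.90, so !8 = 14833.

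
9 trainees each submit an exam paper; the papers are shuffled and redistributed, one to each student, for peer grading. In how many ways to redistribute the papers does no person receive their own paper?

133496

Recurrence: !9 = 8·(!8 + !7).
!9 = 8·(14833 + 1854) = 8·16687 = 133496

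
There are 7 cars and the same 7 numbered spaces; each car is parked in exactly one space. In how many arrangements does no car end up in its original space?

The subfactorial !7 = [7!/e] (nearest integer).
7! = 5040, and 5040/e ≈ 1854.11, so !7 = 1854.

1854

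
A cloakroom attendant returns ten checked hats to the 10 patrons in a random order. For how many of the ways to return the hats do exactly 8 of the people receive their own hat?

Pick the 8 fixed positions: C(10,8) = 45 ways.
The remaining 2 must be deranged: !2 = 1.
Total: 45 × 1 = 45.

45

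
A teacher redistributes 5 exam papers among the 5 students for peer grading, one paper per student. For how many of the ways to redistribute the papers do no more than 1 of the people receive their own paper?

89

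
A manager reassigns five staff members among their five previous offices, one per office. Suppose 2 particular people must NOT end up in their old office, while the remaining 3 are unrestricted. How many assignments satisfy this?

78

Inclusion-exclusion on the 2 forbidden self-matches:
Σ_{j=0}^{2} (-1)^j C(2,j)(5-j)!
= C(2,0)·5! - C(2,1)·4! + C(2,2)·3!
= 120 - 48 + 6
= 78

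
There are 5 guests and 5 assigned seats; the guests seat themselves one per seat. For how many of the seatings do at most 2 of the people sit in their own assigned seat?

# with exactly i fixed is C(5,i)·!(5-i); sum over i=0..2:
  i=0: C(5,0)·!5 = 1·44 = 44
  i=1: C(5,1)·!4 = 5·9 = 45
  i=2: C(5,2)·!3 = 10·2 = 20
Total = 109.

109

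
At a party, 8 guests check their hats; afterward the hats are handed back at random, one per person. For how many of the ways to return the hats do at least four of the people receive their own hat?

771

Sum C(8,i)·!(8-i) for i = 4..8:
  i=4: C(8,4)·!4 = 70·9 = 630
  i=5: C(8,5)·!3 = 56·2 = 112
  i=6: C(8,6)·!2 = 28·1 = 28
  i=7: C(8,7)·!1 = 8·0 = 0
  i=8: C(8,8)·!0 = 1·1 = 1
Total = 771.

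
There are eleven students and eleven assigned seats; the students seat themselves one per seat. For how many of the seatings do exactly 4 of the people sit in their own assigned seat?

611820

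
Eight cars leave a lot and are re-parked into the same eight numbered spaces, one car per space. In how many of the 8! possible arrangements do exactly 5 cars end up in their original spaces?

112

Pick the 5 fixed positions: C(8,5) = 56 ways.
The other 3 form a derangement: !3 = 2.
Total: 56 × 2 = 112.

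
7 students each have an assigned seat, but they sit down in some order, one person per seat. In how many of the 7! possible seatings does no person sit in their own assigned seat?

By inclusion-exclusion, !7 = Σ (-1)^k · 7!/k! for k=0..7
= 7! - 7!/1! + 7!/2! - 7!/3! + 7!/4! - 7!/5! + 7!/6! - 7!/7!
= 5040 - 5040 + 2520 - 840 + 210 - 42 + 7 - 1
= 1854

1854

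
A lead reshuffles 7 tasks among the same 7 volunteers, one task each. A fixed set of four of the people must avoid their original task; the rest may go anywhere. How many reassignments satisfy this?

2790

Inclusion-exclusion on the 4 forbidden self-matches:
Σ_{j=0}^{4} (-1)^j C(4,j)(7-j)!
= C(4,0)·7! - C(4,1)·6! + C(4,2)·5! - C(4,3)·4! + C(4,4)·3!
= 5040 - 2880 + 720 - 96 + 6
= 2790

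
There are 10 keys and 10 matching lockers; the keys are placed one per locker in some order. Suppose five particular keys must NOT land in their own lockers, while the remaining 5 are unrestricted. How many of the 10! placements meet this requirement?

2170680

Let A_j be the event that the j-th constrained one is fixed. By inclusion-exclusion over the 5 events:
Σ_{j=0}^{5} (-1)^j C(5,j)(10-j)!
= C(5,0)·10! - C(5,1)·9! + C(5,2)·8! - C(5,3)·7! + C(5,4)·6! - C(5,5)·5!
= 3628800 - 1814400 + 403200 - 50400 + 3600 - 120
= 2170680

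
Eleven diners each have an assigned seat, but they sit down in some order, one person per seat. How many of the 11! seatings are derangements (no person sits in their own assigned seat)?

14684570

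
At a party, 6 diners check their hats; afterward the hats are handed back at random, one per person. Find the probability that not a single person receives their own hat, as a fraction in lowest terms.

53/144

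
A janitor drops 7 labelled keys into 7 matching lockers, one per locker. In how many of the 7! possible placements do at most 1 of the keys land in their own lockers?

3709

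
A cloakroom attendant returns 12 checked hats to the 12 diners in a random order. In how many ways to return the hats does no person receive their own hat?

The number of derangements of 12 is !12 = Σ_{k=0}^{12} (-1)^k·12!/k!
= 12! - 12!/1! + 12!/2! - 12!/3! + 12!/4! - 12!/5! + 12!/6! - 12!/7! + 12!/8! - 12!/9! + 12!/10! - 12!/11! + 12!/12!
= 479001600 - 479001600 + 239500800 - 79833600 + 19958400 - 3991680 + 665280 - 95040 + 11880 - 1320 + 132 - 12 + 1
= 176214841

176214841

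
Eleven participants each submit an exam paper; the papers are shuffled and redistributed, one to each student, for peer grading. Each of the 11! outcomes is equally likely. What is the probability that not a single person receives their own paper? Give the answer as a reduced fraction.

Favorable outcomes: !11 = 14684570.
Total outcomes: 11! = 39916800.
Probability = 14684570/39916800 = 1468457/3991680.

1468457/3991680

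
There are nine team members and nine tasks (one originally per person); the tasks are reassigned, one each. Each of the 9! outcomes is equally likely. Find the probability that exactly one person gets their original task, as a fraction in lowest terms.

Favorable outcomes: C(9,1)·!8 = 9·14833 = 133497.
Total outcomes: 9! = 362880.
Probability = 133497/362880 = 2119/5760.

2119/5760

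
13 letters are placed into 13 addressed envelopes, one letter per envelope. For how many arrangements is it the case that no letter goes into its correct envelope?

2290792932

The number of derangements of 13 is !13 = Σ_{k=0}^{13} (-1)^k·13!/k!
= 13! - 13!/1! + 13!/2! - 13!/3! + 13!/4! - 13!/5! + 13!/6! - 13!/7! + 13!/8! - 13!/9! + 13!/10! - 13!/11! + 13!/12! - 13!/13!
= 6227020800 - 6227020800 + 3113510400 - 1037836800 + 259459200 - 51891840 + 8648640 - 1235520 + 154440 - 17160 + 1716 - 156 + 13 - 1
= 2290792932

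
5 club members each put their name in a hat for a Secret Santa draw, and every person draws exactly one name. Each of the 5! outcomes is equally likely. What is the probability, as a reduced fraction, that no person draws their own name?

11/30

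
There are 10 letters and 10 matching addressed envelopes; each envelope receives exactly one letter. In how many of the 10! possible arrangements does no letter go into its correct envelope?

The number of derangements of 10 is !10 = Σ_{k=0}^{10} (-1)^k·10!/k!
= 10! - 10!/1! + 10!/2! - 10!/3! + 10!/4! - 10!/5! + 10!/6! - 10!/7! + 10!/8! - 10!/9! + 10!/10!
= 3628800 - 3628800 + 1814400 - 604800 + 151200 - 30240 + 5040 - 720 + 90 - 10 + 1
= 1334961

1334961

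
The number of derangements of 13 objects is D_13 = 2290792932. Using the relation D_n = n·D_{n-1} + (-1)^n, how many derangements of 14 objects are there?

32071101049

D_14 = 14·2290792932 + 1 = 32071101049.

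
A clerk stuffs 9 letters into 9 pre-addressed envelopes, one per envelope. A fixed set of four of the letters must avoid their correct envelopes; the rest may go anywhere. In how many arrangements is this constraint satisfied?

229080

Let A_j be the event that the j-th constrained one is fixed. By inclusion-exclusion over the 4 events:
Σ_{j=0}^{4} (-1)^j C(4,j)(9-j)!
= C(4,0)·9! - C(4,1)·8! + C(4,2)·7! - C(4,3)·6! + C(4,4)·5!
= 362880 - 161280 + 30240 - 2880 + 120
= 229080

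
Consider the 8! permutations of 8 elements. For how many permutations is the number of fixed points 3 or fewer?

# with exactly i fixed is C(8,i)·!(8-i); sum over i=0..3:
  i=0: C(8,0)·!8 = 1·14833 = 14833
  i=1: C(8,1)·!7 = 8·1854 = 14832
  i=2: C(8,2)·!6 = 28·265 = 7420
  i=3: C(8,3)·!5 = 56·44 = 2464
Total = 39549.

39549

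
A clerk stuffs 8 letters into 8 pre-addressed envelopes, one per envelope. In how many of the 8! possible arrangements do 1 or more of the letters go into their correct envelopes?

25487

# with exactly i fixed is C(8,i)·!(8-i); sum over i=1..8:
  i=1: C(8,1)·!7 = 8·1854 = 14832
  i=2: C(8,2)·!6 = 28·265 = 7420
  i=3: C(8,3)·!5 = 56·44 = 2464
  i=4: C(8,4)·!4 = 70·9 = 630
  i=5: C(8,5)·!3 = 56·2 = 112
  i=6: C(8,6)·!2 = 28·1 = 28
  i=7: C(8,7)·!1 = 8·0 = 0
  i=8: C(8,8)·!0 = 1·1 = 1
Total = 25487.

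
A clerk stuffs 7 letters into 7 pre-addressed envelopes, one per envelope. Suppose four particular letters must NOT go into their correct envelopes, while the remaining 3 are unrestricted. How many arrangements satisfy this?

Inclusion-exclusion on the 4 forbidden self-matches:
Σ_{j=0}^{4} (-1)^j C(4,j)(7-j)!
= C(4,0)·7! - C(4,1)·6! + C(4,2)·5! - C(4,3)·4! + C(4,4)·3!
= 5040 - 2880 + 720 - 96 + 6
= 2790

2790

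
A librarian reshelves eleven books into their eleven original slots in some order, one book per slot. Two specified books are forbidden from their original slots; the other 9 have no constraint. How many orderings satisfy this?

33022080

Let A_j be the event that the j-th constrained one is fixed. By inclusion-exclusion over the 2 events:
Σ_{j=0}^{2} (-1)^j C(2,j)(11-j)!
= C(2,0)·11! - C(2,1)·10! + C(2,2)·9!
= 39916800 - 7257600 + 362880
= 33022080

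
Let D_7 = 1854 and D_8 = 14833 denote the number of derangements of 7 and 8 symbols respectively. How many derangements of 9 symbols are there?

D_9 = (9-1)·(D_8 + D_7) = 8·(14833 + 1854) = 8·16687 = 133496.

133496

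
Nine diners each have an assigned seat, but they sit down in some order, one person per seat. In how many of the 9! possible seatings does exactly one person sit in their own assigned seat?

Choose which one of the 9 is fixed: C(9,1) = 9.
The other 8 form a derangement: !8 = 14833.
Total: 9 × 14833 = 133497.

133497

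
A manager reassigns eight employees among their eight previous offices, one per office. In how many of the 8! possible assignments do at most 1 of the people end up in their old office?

29665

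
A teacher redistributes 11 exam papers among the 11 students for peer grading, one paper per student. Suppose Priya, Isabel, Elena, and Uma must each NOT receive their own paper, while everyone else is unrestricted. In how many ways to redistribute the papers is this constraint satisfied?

Let A_j be the event that the j-th constrained one is fixed. By inclusion-exclusion over the 4 events:
Σ_{j=0}^{4} (-1)^j C(4,j)(11-j)!
= C(4,0)·11! - C(4,1)·10! + C(4,2)·9! - C(4,3)·8! + C(4,4)·7!
= 39916800 - 14515200 + 2177280 - 161280 + 5040
= 27422640

27422640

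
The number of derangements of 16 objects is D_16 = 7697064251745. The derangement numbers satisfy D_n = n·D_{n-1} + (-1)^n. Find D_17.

130850092279664

D_17 = 17·7697064251745 - 1 = 130850092279664.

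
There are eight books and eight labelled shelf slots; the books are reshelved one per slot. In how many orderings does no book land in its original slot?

14833

!8 is the nearest integer to 8!/e.
8! = 40320, and 40320/e ≈ 14832.90, so !8 = 14833.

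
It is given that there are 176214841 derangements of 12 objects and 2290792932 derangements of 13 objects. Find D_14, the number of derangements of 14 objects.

D_14 = (14-1)·(D_13 + D_12) = 13·(2290792932 + 176214841) = 13·2467007773 = 32071101049.

32071101049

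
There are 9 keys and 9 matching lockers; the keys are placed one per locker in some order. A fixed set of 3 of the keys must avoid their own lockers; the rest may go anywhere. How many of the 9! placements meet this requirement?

256320

Let A_j be the event that the j-th constrained one is fixed. By inclusion-exclusion over the 3 events:
Σ_{j=0}^{3} (-1)^j C(3,j)(9-j)!
= C(3,0)·9! - C(3,1)·8! + C(3,2)·7! - C(3,3)·6!
= 362880 - 120960 + 15120 - 720
= 256320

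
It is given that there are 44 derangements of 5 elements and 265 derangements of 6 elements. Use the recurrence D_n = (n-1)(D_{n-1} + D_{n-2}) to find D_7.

1854

D_7 = (7-1)·(D_6 + D_5) = 6·(265 + 44) = 6·309 = 1854.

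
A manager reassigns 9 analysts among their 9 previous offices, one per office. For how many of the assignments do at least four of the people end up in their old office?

6883

# with exactly i fixed is C(9,i)·!(9-i); sum over i=4..9:
  i=4: C(9,4)·!5 = 126·44 = 5544
  i=5: C(9,5)·!4 = 126·9 = 1134
  i=6: C(9,6)·!3 = 84·2 = 168
  i=7: C(9,7)·!2 = 36·1 = 36
  i=8: C(9,8)·!1 = 9·0 = 0
  i=9: C(9,9)·!0 = 1·1 = 1
Total = 6883.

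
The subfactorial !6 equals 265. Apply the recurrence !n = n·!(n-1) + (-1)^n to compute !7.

1854

!7 = 7·265 - 1 = 1854.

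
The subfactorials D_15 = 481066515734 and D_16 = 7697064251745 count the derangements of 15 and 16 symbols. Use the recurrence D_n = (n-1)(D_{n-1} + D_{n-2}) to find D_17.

130850092279664

D_17 = (17-1)·(D_16 + D_15) = 16·(7697064251745 + 481066515734) = 16·8178130767479 = 130850092279664.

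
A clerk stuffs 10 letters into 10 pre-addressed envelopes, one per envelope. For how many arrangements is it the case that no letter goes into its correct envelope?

1334961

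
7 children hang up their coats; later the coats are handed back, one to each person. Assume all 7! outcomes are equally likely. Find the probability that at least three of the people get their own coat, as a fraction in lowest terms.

407/5040

Favorable outcomes: Σ_{i≥3} C(7,i)·!(7-i) = 35·9 + 35·2 + 21·1 + 7·0 + 1·1 = 407.
Total outcomes: 7! = 5040.
Probability = 407/5040 = 407/5040.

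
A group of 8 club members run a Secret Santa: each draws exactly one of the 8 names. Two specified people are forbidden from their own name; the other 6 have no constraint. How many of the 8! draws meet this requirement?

30960

Let A_j be the event that the j-th constrained one is fixed. By inclusion-exclusion over the 2 events:
Σ_{j=0}^{2} (-1)^j C(2,j)(8-j)!
= C(2,0)·8! - C(2,1)·7! + C(2,2)·6!
= 40320 - 10080 + 720
= 30960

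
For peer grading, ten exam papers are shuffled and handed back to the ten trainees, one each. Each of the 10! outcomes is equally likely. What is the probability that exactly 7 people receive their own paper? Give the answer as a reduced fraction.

1/15120

Favorable outcomes: C(10,7)·!3 = 120·2 = 240.
Total outcomes: 10! = 3628800.
Probability = 240/3628800 = 1/15120.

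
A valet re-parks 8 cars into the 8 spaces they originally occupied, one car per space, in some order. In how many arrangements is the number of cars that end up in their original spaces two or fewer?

37085

Sum C(8,i)·!(8-i) for i = 0..2:
  i=0: C(8,0)·!8 = 1·14833 = 14833
  i=1: C(8,1)·!7 = 8·1854 = 14832
  i=2: C(8,2)·!6 = 28·265 = 7420
Total = 37085.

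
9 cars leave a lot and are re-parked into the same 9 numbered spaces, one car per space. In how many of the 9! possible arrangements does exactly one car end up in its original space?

Choose which one of the 9 is fixed: C(9,1) = 9.
The remaining 8 must be deranged: !8 = 14833.
Total: 9 × 14833 = 133497.

133497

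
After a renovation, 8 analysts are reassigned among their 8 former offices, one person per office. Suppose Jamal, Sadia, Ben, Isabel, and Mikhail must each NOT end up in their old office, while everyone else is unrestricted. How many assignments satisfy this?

Let A_j be the event that the j-th constrained one is fixed. By inclusion-exclusion over the 5 events:
Σ_{j=0}^{5} (-1)^j C(5,j)(8-j)!
= C(5,0)·8! - C(5,1)·7! + C(5,2)·6! - C(5,3)·5! + C(5,4)·4! - C(5,5)·3!
= 40320 - 25200 + 7200 - 1200 + 120 - 6
= 21234

21234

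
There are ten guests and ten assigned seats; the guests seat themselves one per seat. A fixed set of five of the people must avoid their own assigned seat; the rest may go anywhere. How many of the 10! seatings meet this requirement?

Let A_j be the event that the j-th constrained one is fixed. By inclusion-exclusion over the 5 events:
Σ_{j=0}^{5} (-1)^j C(5,j)(10-j)!
= C(5,0)·10! - C(5,1)·9! + C(5,2)·8! - C(5,3)·7! + C(5,4)·6! - C(5,5)·5!
= 3628800 - 1814400 + 403200 - 50400 + 3600 - 120
= 2170680

2170680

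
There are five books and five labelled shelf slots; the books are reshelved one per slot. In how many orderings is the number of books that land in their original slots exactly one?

45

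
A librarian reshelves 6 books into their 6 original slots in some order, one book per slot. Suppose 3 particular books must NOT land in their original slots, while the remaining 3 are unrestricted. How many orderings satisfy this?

426

Let A_j be the event that the j-th constrained one is fixed. By inclusion-exclusion over the 3 events:
Σ_{j=0}^{3} (-1)^j C(3,j)(6-j)!
= C(3,0)·6! - C(3,1)·5! + C(3,2)·4! - C(3,3)·3!
= 720 - 360 + 72 - 6
= 426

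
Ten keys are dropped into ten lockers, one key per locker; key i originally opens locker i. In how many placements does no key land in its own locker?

1334961

The subfactorial !10 = [10!/e] (nearest integer).
10! = 3628800, and 3628800/e ≈ 1334960.92, so !10 = 1334961.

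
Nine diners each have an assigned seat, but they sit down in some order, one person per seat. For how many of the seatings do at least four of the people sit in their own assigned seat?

Sum C(9,i)·!(9-i) for i = 4..9:
  i=4: C(9,4)·!5 = 126·44 = 5544
  i=5: C(9,5)·!4 = 126·9 = 1134
  i=6: C(9,6)·!3 = 84·2 = 168
  i=7: C(9,7)·!2 = 36·1 = 36
  i=8: C(9,8)·!1 = 9·0 = 0
  i=9: C(9,9)·!0 = 1·1 = 1
Total = 6883.

6883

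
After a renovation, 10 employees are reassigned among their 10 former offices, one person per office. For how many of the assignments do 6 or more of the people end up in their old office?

2176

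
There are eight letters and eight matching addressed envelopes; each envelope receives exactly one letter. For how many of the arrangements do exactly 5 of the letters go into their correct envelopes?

112

Pick the 5 fixed positions: C(8,5) = 56 ways.
The remaining 3 must be deranged: !3 = 2.
Total: 56 × 2 = 112.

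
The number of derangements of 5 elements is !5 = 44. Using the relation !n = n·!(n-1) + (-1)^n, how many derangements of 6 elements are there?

265

!6 = 6·44 + 1 = 265.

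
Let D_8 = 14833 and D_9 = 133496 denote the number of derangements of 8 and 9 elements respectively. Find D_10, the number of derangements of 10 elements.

1334961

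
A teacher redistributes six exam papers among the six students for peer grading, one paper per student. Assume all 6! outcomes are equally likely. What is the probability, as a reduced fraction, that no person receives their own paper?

53/144

Favorable outcomes: !6 = 265.
Total outcomes: 6! = 720.
Probability = 265/720 = 53/144.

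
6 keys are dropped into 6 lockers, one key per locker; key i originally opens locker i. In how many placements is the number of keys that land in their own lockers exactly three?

40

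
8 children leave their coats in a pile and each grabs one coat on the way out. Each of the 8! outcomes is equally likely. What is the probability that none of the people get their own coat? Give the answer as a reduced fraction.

2119/5760

Favorable outcomes: !8 = 14833.
Total outcomes: 8! = 40320.
Probability = 14833/40320 = 2119/5760.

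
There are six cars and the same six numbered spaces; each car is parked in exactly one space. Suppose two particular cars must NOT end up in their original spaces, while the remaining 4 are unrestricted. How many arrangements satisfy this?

Inclusion-exclusion on the 2 forbidden self-matches:
Σ_{j=0}^{2} (-1)^j C(2,j)(6-j)!
= C(2,0)·6! - C(2,1)·5! + C(2,2)·4!
= 720 - 240 + 24
= 504

504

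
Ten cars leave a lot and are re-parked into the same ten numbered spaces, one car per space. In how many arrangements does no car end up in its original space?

1334961

!10 = 10! · Σ_{k=0}^{10} (-1)^k/k!
= 10! - 10!/1! + 10!/2! - 10!/3! + 10!/4! - 10!/5! + 10!/6! - 10!/7! + 10!/8! - 10!/9! + 10!/10!
= 3628800 - 3628800 + 1814400 - 604800 + 151200 - 30240 + 5040 - 720 + 90 - 10 + 1
= 1334961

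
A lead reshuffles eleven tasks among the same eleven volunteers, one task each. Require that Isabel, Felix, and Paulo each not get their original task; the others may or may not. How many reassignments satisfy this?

Inclusion-exclusion on the 3 forbidden self-matches:
Σ_{j=0}^{3} (-1)^j C(3,j)(11-j)!
= C(3,0)·11! - C(3,1)·10! + C(3,2)·9! - C(3,3)·8!
= 39916800 - 10886400 + 1088640 - 40320
= 30078720

30078720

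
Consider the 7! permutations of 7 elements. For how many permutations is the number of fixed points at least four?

Sum C(7,i)·!(7-i) for i = 4..7:
  i=4: C(7,4)·!3 = 35·2 = 70
  i=5: C(7,5)·!2 = 21·1 = 21
  i=6: C(7,6)·!1 = 7·0 = 0
  i=7: C(7,7)·!0 = 1·1 = 1
Total = 92.

92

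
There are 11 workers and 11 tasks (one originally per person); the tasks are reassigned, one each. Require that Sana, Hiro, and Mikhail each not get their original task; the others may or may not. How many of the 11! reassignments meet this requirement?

Inclusion-exclusion on the 3 forbidden self-matches:
Σ_{j=0}^{3} (-1)^j C(3,j)(11-j)!
= C(3,0)·11! - C(3,1)·10! + C(3,2)·9! - C(3,3)·8!
= 39916800 - 10886400 + 1088640 - 40320
= 30078720

30078720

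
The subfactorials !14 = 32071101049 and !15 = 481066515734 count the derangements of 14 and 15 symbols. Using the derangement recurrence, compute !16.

7697064251745

!16 = (16-1)·(!15 + !14) = 15·(481066515734 + 32071101049) = 15·513137616783 = 7697064251745.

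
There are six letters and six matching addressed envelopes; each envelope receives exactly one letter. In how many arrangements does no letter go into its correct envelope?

265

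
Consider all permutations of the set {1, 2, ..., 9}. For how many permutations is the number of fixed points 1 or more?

229384

Sum C(9,i)·!(9-i) for i = 1..9:
  i=1: C(9,1)·!8 = 9·14833 = 133497
  i=2: C(9,2)·!7 = 36·1854 = 66744
  i=3: C(9,3)·!6 = 84·265 = 22260
  i=4: C(9,4)·!5 = 126·44 = 5544
  i=5: C(9,5)·!4 = 126·9 = 1134
  i=6: C(9,6)·!3 = 84·2 = 168
  i=7: C(9,7)·!2 = 36·1 = 36
  i=8: C(9,8)·!1 = 9·0 = 0
  i=9: C(9,9)·!0 = 1·1 = 1
Total = 229384.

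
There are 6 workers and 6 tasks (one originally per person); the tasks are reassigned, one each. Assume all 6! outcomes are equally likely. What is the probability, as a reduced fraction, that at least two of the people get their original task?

191/720

Favorable outcomes: Σ_{i≥2} C(6,i)·!(6-i) = 15·9 + 20·2 + 15·1 + 6·0 + 1·1 = 191.
Total outcomes: 6! = 720.
Probability = 191/720 = 191/720.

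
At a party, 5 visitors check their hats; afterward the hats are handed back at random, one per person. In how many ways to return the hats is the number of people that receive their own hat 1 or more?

76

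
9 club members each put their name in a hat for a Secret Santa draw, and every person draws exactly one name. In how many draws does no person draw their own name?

133496

Recurrence: !9 = 9·!8 + (-1)^9.
!9 = 9·14833 - 1 = 133496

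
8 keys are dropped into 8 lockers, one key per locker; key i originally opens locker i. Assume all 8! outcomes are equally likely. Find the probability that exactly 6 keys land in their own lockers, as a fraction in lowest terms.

Favorable outcomes: C(8,6)·!2 = 28·1 = 28.
Total outcomes: 8! = 40320.
Probability = 28/40320 = 1/1440.

1/1440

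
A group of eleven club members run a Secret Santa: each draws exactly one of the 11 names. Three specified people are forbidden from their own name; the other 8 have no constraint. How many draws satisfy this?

30078720

Let A_j be the event that the j-th constrained one is fixed. By inclusion-exclusion over the 3 events:
Σ_{j=0}^{3} (-1)^j C(3,j)(11-j)!
= C(3,0)·11! - C(3,1)·10! + C(3,2)·9! - C(3,3)·8!
= 39916800 - 10886400 + 1088640 - 40320
= 30078720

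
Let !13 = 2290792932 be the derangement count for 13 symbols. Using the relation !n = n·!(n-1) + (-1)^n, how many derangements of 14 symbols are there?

32071101049

!14 = 14·2290792932 + 1 = 32071101049.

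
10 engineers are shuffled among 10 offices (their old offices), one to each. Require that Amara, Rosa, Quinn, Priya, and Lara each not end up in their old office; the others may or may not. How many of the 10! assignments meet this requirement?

2170680

Inclusion-exclusion on the 5 forbidden self-matches:
Σ_{j=0}^{5} (-1)^j C(5,j)(10-j)!
= C(5,0)·10! - C(5,1)·9! + C(5,2)·8! - C(5,3)·7! + C(5,4)·6! - C(5,5)·5!
= 3628800 - 1814400 + 403200 - 50400 + 3600 - 120
= 2170680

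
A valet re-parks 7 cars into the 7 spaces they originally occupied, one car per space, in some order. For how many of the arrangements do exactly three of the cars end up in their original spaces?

315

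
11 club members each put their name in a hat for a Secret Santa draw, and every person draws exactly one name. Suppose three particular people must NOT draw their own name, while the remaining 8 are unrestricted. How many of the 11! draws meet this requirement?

Inclusion-exclusion on the 3 forbidden self-matches:
Σ_{j=0}^{3} (-1)^j C(3,j)(11-j)!
= C(3,0)·11! - C(3,1)·10! + C(3,2)·9! - C(3,3)·8!
= 39916800 - 10886400 + 1088640 - 40320
= 30078720

30078720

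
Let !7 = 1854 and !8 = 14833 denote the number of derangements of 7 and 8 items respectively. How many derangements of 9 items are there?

!9 = (9-1)·(!8 + !7) = 8·(14833 + 1854) = 8·16687 = 133496.

133496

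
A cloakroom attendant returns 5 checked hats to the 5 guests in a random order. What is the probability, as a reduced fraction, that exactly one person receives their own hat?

3/8

Favorable outcomes: C(5,1)·!4 = 5·9 = 45.
Total outcomes: 5! = 120.
Probability = 45/120 = 3/8.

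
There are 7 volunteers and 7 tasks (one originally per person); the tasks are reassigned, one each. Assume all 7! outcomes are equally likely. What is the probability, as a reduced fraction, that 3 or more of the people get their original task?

407/5040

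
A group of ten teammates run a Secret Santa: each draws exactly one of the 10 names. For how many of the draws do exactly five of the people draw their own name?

Choose which 5 of the 10 are fixed: C(10,5) = 252.
The other 5 form a derangement: !5 = 44.
Total: 252 × 44 = 11088.

11088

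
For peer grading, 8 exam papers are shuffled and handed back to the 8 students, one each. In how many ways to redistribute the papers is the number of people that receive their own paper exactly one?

Choose which one of the 8 is fixed: C(8,1) = 8.
The other 7 form a derangement: !7 = 1854.
Total: 8 × 1854 = 14832.

14832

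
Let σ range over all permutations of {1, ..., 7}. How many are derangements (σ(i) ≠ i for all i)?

1854

The subfactorial !7 = [7!/e] (nearest integer).
7! = 5040, and 5040/e ≈ 1854.11, so !7 = 1854.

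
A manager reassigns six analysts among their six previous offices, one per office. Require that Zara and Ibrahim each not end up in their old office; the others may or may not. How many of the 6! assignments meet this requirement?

Let A_j be the event that the j-th constrained one is fixed. By inclusion-exclusion over the 2 events:
Σ_{j=0}^{2} (-1)^j C(2,j)(6-j)!
= C(2,0)·6! - C(2,1)·5! + C(2,2)·4!
= 720 - 240 + 24
= 504

504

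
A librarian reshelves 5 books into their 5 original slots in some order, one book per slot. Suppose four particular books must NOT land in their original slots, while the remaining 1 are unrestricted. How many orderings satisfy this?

53

Let A_j be the event that the j-th constrained one is fixed. By inclusion-exclusion over the 4 events:
Σ_{j=0}^{4} (-1)^j C(4,j)(5-j)!
= C(4,0)·5! - C(4,1)·4! + C(4,2)·3! - C(4,3)·2! + C(4,4)·1!
= 120 - 96 + 36 - 8 + 1
= 53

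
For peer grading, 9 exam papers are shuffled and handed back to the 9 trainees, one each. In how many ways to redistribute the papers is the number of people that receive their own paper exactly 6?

168

Pick the 6 fixed positions: C(9,6) = 84 ways.
The other 3 form a derangement: !3 = 2.
Total: 84 × 2 = 168.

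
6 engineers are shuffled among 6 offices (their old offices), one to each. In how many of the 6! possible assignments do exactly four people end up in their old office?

Pick the 4 fixed positions: C(6,4) = 15 ways.
The other 2 form a derangement: !2 = 1.
Total: 15 × 1 = 15.

15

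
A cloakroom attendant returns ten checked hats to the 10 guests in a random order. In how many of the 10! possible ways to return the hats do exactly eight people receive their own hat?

45

Choose which 8 of the 10 are fixed: C(10,8) = 45.
The remaining 2 must be deranged: !2 = 1.
Total: 45 × 1 = 45.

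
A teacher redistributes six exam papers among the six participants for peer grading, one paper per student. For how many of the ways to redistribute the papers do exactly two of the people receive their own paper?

Choose which 2 of the 6 are fixed: C(6,2) = 15.
The remaining 4 must be deranged: !4 = 9.
Total: 15 × 9 = 135.

135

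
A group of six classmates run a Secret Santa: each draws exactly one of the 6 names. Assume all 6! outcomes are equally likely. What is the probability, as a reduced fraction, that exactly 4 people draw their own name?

Favorable outcomes: C(6,4)·!2 = 15·1 = 15.
Total outcomes: 6! = 720.
Probability = 15/720 = 1/48.

1/48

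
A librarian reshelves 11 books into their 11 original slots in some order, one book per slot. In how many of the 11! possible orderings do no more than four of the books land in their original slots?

39770686

Sum C(11,i)·!(11-i) for i = 0..4:
  i=0: C(11,0)·!11 = 1·14684570 = 14684570
  i=1: C(11,1)·!10 = 11·1334961 = 14684571
  i=2: C(11,2)·!9 = 55·133496 = 7342280
  i=3: C(11,3)·!8 = 165·14833 = 2447445
  i=4: C(11,4)·!7 = 330·1854 = 611820
Total = 39770686.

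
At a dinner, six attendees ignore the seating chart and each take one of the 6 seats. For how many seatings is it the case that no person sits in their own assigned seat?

265

!6 is the nearest integer to 6!/e.
6! = 720, and 720/e ≈ 264.87, so !6 = 265.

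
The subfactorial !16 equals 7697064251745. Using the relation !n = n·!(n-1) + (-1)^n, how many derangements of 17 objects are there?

130850092279664

!17 = 17·7697064251745 - 1 = 130850092279664.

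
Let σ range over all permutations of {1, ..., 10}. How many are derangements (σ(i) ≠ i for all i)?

1334961

!10 = 10! · Σ_{k=0}^{10} (-1)^k/k!
= 10! - 10!/1! + 10!/2! - 10!/3! + 10!/4! - 10!/5! + 10!/6! - 10!/7! + 10!/8! - 10!/9! + 10!/10!
= 3628800 - 3628800 + 1814400 - 604800 + 151200 - 30240 + 5040 - 720 + 90 - 10 + 1
= 1334961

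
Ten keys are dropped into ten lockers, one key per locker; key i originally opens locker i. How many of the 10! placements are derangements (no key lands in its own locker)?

1334961

!10 = 10! · Σ_{k=0}^{10} (-1)^k/k!
= 10! - 10!/1! + 10!/2! - 10!/3! + 10!/4! - 10!/5! + 10!/6! - 10!/7! + 10!/8! - 10!/9! + 10!/10!
= 3628800 - 3628800 + 1814400 - 604800 + 151200 - 30240 + 5040 - 720 + 90 - 10 + 1
= 1334961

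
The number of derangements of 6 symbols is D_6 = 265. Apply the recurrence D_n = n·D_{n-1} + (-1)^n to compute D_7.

1854

D_7 = 7·265 - 1 = 1854.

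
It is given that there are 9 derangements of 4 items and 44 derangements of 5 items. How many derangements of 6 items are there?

!6 = (6-1)·(!5 + !4) = 5·(44 + 9) = 5·53 = 265.

265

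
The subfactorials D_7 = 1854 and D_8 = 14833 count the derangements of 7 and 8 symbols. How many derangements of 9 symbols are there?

133496

D_9 = (9-1)·(D_8 + D_7) = 8·(14833 + 1854) = 8·16687 = 133496.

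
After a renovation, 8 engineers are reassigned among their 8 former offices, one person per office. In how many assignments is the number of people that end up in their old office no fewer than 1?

25487

# with exactly i fixed is C(8,i)·!(8-i); sum over i=1..8:
  i=1: C(8,1)·!7 = 8·1854 = 14832
  i=2: C(8,2)·!6 = 28·265 = 7420
  i=3: C(8,3)·!5 = 56·44 = 2464
  i=4: C(8,4)·!4 = 70·9 = 630
  i=5: C(8,5)·!3 = 56·2 = 112
  i=6: C(8,6)·!2 = 28·1 = 28
  i=7: C(8,7)·!1 = 8·0 = 0
  i=8: C(8,8)·!0 = 1·1 = 1
Total = 25487.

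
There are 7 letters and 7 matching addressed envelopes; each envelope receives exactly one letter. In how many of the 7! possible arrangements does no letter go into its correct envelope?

1854

Recurrence: !7 = 6·(!6 + !5).
!7 = 6·(265 + 44) = 6·309 = 1854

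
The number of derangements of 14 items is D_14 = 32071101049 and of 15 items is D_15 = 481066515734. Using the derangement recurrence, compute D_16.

7697064251745

D_16 = (16-1)·(D_15 + D_14) = 15·(481066515734 + 32071101049) = 15·513137616783 = 7697064251745.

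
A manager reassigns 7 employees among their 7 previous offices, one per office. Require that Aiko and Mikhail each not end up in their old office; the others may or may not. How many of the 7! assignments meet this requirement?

3720

Let A_j be the event that the j-th constrained one is fixed. By inclusion-exclusion over the 2 events:
Σ_{j=0}^{2} (-1)^j C(2,j)(7-j)!
= C(2,0)·7! - C(2,1)·6! + C(2,2)·5!
= 5040 - 1440 + 120
= 3720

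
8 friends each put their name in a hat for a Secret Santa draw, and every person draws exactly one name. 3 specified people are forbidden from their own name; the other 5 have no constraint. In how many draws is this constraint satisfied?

Let A_j be the event that the j-th constrained one is fixed. By inclusion-exclusion over the 3 events:
Σ_{j=0}^{3} (-1)^j C(3,j)(8-j)!
= C(3,0)·8! - C(3,1)·7! + C(3,2)·6! - C(3,3)·5!
= 40320 - 15120 + 2160 - 120
= 27240

27240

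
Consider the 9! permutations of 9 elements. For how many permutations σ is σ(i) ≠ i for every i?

133496

By inclusion-exclusion, !9 = Σ (-1)^k · 9!/k! for k=0..9
= 9! - 9!/1! + 9!/2! - 9!/3! + 9!/4! - 9!/5! + 9!/6! - 9!/7! + 9!/8! - 9!/9!
= 362880 - 362880 + 181440 - 60480 + 15120 - 3024 + 504 - 72 + 9 - 1
= 133496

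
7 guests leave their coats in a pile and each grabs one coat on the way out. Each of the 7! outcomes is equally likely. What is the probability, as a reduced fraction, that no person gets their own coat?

Favorable outcomes: !7 = 1854.
Total outcomes: 7! = 5040.
Probability = 1854/5040 = 103/280.

103/280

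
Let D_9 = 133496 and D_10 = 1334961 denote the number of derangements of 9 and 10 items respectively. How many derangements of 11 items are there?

D_11 = (11-1)·(D_10 + D_9) = 10·(1334961 + 133496) = 10·1468457 = 14684570.

14684570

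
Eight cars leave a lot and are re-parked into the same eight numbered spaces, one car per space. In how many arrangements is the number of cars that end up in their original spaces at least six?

Sum C(8,i)·!(8-i) for i = 6..8:
  i=6: C(8,6)·!2 = 28·1 = 28
  i=7: C(8,7)·!1 = 8·0 = 0
  i=8: C(8,8)·!0 = 1·1 = 1
Total = 29.

29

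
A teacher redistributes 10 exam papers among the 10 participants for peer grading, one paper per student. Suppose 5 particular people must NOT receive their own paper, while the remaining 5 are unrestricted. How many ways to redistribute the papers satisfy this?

Inclusion-exclusion on the 5 forbidden self-matches:
Σ_{j=0}^{5} (-1)^j C(5,j)(10-j)!
= C(5,0)·10! - C(5,1)·9! + C(5,2)·8! - C(5,3)·7! + C(5,4)·6! - C(5,5)·5!
= 3628800 - 1814400 + 403200 - 50400 + 3600 - 120
= 2170680

2170680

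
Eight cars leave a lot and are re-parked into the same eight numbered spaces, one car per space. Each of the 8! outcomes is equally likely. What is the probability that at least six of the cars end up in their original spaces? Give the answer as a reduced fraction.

29/40320

Favorable outcomes: Σ_{i≥6} C(8,i)·!(8-i) = 28·1 + 8·0 + 1·1 = 29.
Total outcomes: 8! = 40320.
Probability = 29/40320 = 29/40320.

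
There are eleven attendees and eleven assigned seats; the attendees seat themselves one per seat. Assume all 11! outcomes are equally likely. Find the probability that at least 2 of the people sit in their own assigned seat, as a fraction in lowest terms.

10547659/39916800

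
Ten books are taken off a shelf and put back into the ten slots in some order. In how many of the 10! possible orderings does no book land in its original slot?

1334961

The number of derangements of 10 is !10 = Σ_{k=0}^{10} (-1)^k·10!/k!
= 10! - 10!/1! + 10!/2! - 10!/3! + 10!/4! - 10!/5! + 10!/6! - 10!/7! + 10!/8! - 10!/9! + 10!/10!
= 3628800 - 3628800 + 1814400 - 604800 + 151200 - 30240 + 5040 - 720 + 90 - 10 + 1
= 1334961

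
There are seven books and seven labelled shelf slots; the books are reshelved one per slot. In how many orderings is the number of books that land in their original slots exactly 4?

70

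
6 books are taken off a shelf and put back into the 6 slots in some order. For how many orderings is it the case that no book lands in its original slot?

265

By inclusion-exclusion, !6 = Σ (-1)^k · 6!/k! for k=0..6
= 6! - 6!/1! + 6!/2! - 6!/3! + 6!/4! - 6!/5! + 6!/6!
= 720 - 720 + 360 - 120 + 30 - 6 + 1
= 265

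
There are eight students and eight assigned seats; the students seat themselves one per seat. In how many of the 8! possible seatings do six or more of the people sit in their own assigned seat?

# with exactly i fixed is C(8,i)·!(8-i); sum over i=6..8:
  i=6: C(8,6)·!2 = 28·1 = 28
  i=7: C(8,7)·!1 = 8·0 = 0
  i=8: C(8,8)·!0 = 1·1 = 1
Total = 29.

29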